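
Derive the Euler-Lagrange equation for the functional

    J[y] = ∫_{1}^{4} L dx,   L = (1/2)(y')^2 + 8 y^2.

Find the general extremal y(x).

The Lagrangian is L = (1/2)(y')^2 + 8 y^2.
∂L/∂y = 16y.
∂L/∂y' = y'.
The Euler-Lagrange equation d/dx(∂L/∂y') − ∂L/∂y = 0 becomes:
    y'' - 16 y = 0
General solution: y(x) = A e^(4x) + B e^(-4x), where A and B are arbitrary constants fixed by the endpoint conditions.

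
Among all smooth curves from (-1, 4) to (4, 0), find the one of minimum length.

Arc-length functional: J[y] = ∫ sqrt(1 + (y')^2) dx.
Lagrangian L = sqrt(1 + (y')^2) has no explicit y dependence, so ∂L/∂y = 0 and the Euler-Lagrange equation gives
    d/dx( y' / sqrt(1 + (y')^2) ) = 0  ⇒  y' / sqrt(1 + (y')^2) = const.
Hence y' is constant, so y(x) is affine.
Fitting the endpoints (-1, 4) and (4, 0):
    slope m = (0 − 4) / (4 − (-1)) = -4/5,
    intercept c = 4 − m·(-1) = 16/5.
Extremal: y(x) = (-4/5) x + 16/5.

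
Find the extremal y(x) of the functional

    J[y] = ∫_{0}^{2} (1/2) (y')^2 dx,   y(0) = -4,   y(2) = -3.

The Lagrangian is L = (1/2) (y')^2.
Compute ∂L/∂y = 0, ∂L/∂y' = y'.
The Euler-Lagrange equation d/dx(∂L/∂y') − ∂L/∂y = 0 reduces to
    y'' = 0.
Its general solution is
    y(x) = A x + B,
with A, B fixed by the endpoint conditions.
Applying the endpoint conditions y(0) = -4 and y(2) = -3: solve A·0 + B = -4 and A·2 + B = -3. Subtracting gives A(2 − 0) = -3 − -4, so A = 1/2, and B = -4 − A·0 = -4. Therefore
    y(x) = (1/2) x - 4.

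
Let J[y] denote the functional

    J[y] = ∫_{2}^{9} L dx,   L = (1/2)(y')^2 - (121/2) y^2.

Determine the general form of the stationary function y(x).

The Lagrangian is L = (1/2)(y')^2 - (121/2) y^2.
∂L/∂y = -121y.
∂L/∂y' = y'.
The Euler-Lagrange equation d/dx(∂L/∂y') − ∂L/∂y = 0 becomes:
    y'' + 121 y = 0
General solution: y(x) = A sin(11x) + B cos(11x), where A and B are arbitrary constants fixed by the endpoint conditions.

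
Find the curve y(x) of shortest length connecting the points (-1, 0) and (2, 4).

Arc-length functional: J[y] = ∫ sqrt(1 + (y')^2) dx.
Lagrangian L = sqrt(1 + (y')^2) has no explicit y dependence, so ∂L/∂y = 0 and the Euler-Lagrange equation gives
    d/dx( y' / sqrt(1 + (y')^2) ) = 0  ⇒  y' / sqrt(1 + (y')^2) = const.
Hence y' is constant, so y(x) is affine.
Fitting the endpoints (-1, 0) and (2, 4):
    slope m = (4 − 0) / (2 − (-1)) = 4/3,
    intercept c = 0 − m·(-1) = 4/3.
Extremal: y(x) = (4/3) x + 4/3.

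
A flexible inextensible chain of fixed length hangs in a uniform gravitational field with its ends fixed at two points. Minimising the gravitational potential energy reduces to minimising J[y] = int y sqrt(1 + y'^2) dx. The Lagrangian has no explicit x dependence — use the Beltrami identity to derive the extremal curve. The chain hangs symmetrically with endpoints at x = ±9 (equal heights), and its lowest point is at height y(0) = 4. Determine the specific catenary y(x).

The Lagrangian L(y, y') = y sqrt(1 + y'^2) has no explicit x dependence, so the Beltrami identity applies:
    L − y' ∂L/∂y' = C.
Compute ∂L/∂y' = y · y' / sqrt(1 + y'^2). Then
    L − y' ∂L/∂y'
    = y sqrt(1 + y'^2) − y · y'^2 / sqrt(1 + y'^2)
    = y (1 + y'^2 − y'^2) / sqrt(1 + y'^2)
    = y / sqrt(1 + y'^2) = C.
Squaring gives y^2 = C^2 (1 + y'^2), i.e.
    y'^2 = y^2 / C^2 − 1.
Separating variables,
    dy / sqrt(y^2 − C^2) = dx / C,
and integrating gives arccosh(y / C) = (x − a)/C, so
    y(x) = C cosh((x − a)/C),
the catenary. The constants C and a are fixed by the two endpoint conditions (and, for the hanging-chain problem, the length constraint selects C).
Now fit the given data. The endpoints x = ±9 are symmetric at equal height, so the catenary is even about its minimum: a = 0 and y(x) = C cosh(x/C). The lowest point is y(0) = C cosh(0) = C, and we are told y(0) = 4, so C = 4. Therefore
    y(x) = 4 cosh(x/4),
and at the endpoints
    y(±9) = 4 cosh(9/4).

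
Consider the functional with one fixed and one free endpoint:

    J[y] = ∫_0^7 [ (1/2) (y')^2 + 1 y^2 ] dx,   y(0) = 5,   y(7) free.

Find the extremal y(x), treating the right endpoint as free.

The Lagrangian L = (1/2) (y')^2 + 1 y^2 gives
    ∂L/∂y = 2 y,   ∂L/∂y' = y'.
Euler-Lagrange: y'' − 2 y = 0.
With k = sqrt(2), the general solution is
    y(x) = A cosh(sqrt(2) x) + B sinh(sqrt(2) x).
Fixed left endpoint y(0) = 5 ⇒ A = 5.
The right endpoint x = 7 is free, so the natural (transversality) condition is ∂L/∂y' |_{x=7} = 0, i.e. y'(7) = 0.
Compute y'(x) = A k sinh(k x) + B k cosh(k x), so
    y'(7) = A k sinh(k·7) + B k cosh(k·7) = 0
    ⇒ B = −A tanh(k·7) = − 5 tanh(sqrt(2)·7).
Therefore the extremal is
    y(x) = 5 cosh(sqrt(2) x) − 5 tanh(sqrt(2)·7) sinh(sqrt(2) x).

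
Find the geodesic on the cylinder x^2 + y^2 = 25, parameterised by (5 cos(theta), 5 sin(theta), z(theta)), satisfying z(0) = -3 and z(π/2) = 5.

Parameterise the cylinder of radius R = 5 as
    r(θ) = (5 cos θ, 5 sin θ, z(θ)).
The arc-length element is
    ds = sqrt(25 + (dz/dθ)^2) dθ,
so the Lagrangian is L = sqrt(25 + z'^2).
L depends on z' only, not on z or θ, so ∂L/∂z = 0 and
    ∂L/∂z' = z' / sqrt(25 + z'^2).
The Euler-Lagrange equation gives
    d/dθ( z' / sqrt(25 + z'^2) ) = 0,
so z' is constant. Integrating once:
    z(θ) = a θ + b,
a helix on the cylinder (a straight line when the cylinder is unrolled). The constants a, b are determined by the endpoint conditions.
With endpoint conditions z(0) = -3 and z(π/2) = 5: from z(0) = b we get b = -3, and a·π/2 + -3 = 5 gives a = 16/π, so
    z(θ) = (16/π) θ − 3.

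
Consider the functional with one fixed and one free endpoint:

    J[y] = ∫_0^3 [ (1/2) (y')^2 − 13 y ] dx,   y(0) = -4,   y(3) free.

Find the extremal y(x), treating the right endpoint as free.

The Lagrangian L = (1/2) (y')^2 − 13 y gives
    ∂L/∂y = −13,   ∂L/∂y' = y'.
Euler-Lagrange: d/dx(y') − (−13) = 0, i.e. y'' + 13 = 0, so
    y(x) = −(13/2) x^2 + C1 x + C2.
Fixed left endpoint y(0) = -4 ⇒ C2 = -4.
The right endpoint x = 3 is free, so the natural (transversality) condition is ∂L/∂y' |_{x=3} = 0, i.e. y'(3) = 0.
Compute y'(x) = −13 x + C1, so y'(3) = −39 + C1 = 0 ⇒ C1 = 39.
Therefore the extremal is
    y(x) = −(13/2) x^2 + 39 x − 4.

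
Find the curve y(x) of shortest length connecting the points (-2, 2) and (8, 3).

Arc-length functional: J[y] = ∫ sqrt(1 + (y')^2) dx.
Lagrangian L = sqrt(1 + (y')^2) has no explicit y dependence, so ∂L/∂y = 0 and the Euler-Lagrange equation gives
    d/dx( y' / sqrt(1 + (y')^2) ) = 0  ⇒  y' / sqrt(1 + (y')^2) = const.
Hence y' is constant, so y(x) is affine.
Fitting the endpoints (-2, 2) and (8, 3):
    slope m = (3 − 2) / (8 − (-2)) = 1/10,
    intercept c = 2 − m·(-2) = 11/5.
Extremal: y(x) = (1/10) x + 11/5.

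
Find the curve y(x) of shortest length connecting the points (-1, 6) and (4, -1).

Arc-length functional: J[y] = ∫ sqrt(1 + (y')^2) dx.
Lagrangian L = sqrt(1 + (y')^2) has no explicit y dependence, so ∂L/∂y = 0 and the Euler-Lagrange equation gives
    d/dx( y' / sqrt(1 + (y')^2) ) = 0  ⇒  y' / sqrt(1 + (y')^2) = const.
Hence y' is constant, so y(x) is affine.
Fitting the endpoints (-1, 6) and (4, -1):
    slope m = ((-1) − 6) / (4 − (-1)) = -7/5,
    intercept c = 6 − m·(-1) = 23/5.
Extremal: y(x) = (-7/5) x + 23/5.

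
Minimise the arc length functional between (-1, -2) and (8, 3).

Arc-length functional: J[y] = ∫ sqrt(1 + (y')^2) dx.
Lagrangian L = sqrt(1 + (y')^2) has no explicit y dependence, so ∂L/∂y = 0 and the Euler-Lagrange equation gives
    d/dx( y' / sqrt(1 + (y')^2) ) = 0  ⇒  y' / sqrt(1 + (y')^2) = const.
Hence y' is constant, so y(x) is affine.
Fitting the endpoints (-1, -2) and (8, 3):
    slope m = (3 − (-2)) / (8 − (-1)) = 5/9,
    intercept c = (-2) − m·(-1) = -13/9.
Extremal: y(x) = (5/9) x - 13/9.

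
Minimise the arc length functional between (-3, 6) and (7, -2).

Arc-length functional: J[y] = ∫ sqrt(1 + (y')^2) dx.
Lagrangian L = sqrt(1 + (y')^2) has no explicit y dependence, so ∂L/∂y = 0 and the Euler-Lagrange equation gives
    d/dx( y' / sqrt(1 + (y')^2) ) = 0  ⇒  y' / sqrt(1 + (y')^2) = const.
Hence y' is constant, so y(x) is affine.
Fitting the endpoints (-3, 6) and (7, -2):
    slope m = ((-2) − 6) / (7 − (-3)) = -4/5,
    intercept c = 6 − m·(-3) = 18/5.
Extremal: y(x) = (-4/5) x + 18/5.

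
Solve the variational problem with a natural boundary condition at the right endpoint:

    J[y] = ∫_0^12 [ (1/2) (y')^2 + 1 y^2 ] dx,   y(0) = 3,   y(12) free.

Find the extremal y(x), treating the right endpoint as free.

The Lagrangian L = (1/2) (y')^2 + 1 y^2 gives
    ∂L/∂y = 2 y,   ∂L/∂y' = y'.
Euler-Lagrange: y'' − 2 y = 0.
With k = sqrt(2), the general solution is
    y(x) = A cosh(sqrt(2) x) + B sinh(sqrt(2) x).
Fixed left endpoint y(0) = 3 ⇒ A = 3.
The right endpoint x = 12 is free, so the natural (transversality) condition is ∂L/∂y' |_{x=12} = 0, i.e. y'(12) = 0.
Compute y'(x) = A k sinh(k x) + B k cosh(k x), so
    y'(12) = A k sinh(k·12) + B k cosh(k·12) = 0
    ⇒ B = −A tanh(k·12) = − 3 tanh(sqrt(2)·12).
Therefore the extremal is
    y(x) = 3 cosh(sqrt(2) x) − 3 tanh(sqrt(2)·12) sinh(sqrt(2) x).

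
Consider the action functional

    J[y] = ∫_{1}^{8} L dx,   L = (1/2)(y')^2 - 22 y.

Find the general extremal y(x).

The Lagrangian is L = (1/2)(y')^2 - 22 y.
∂L/∂y = -22.
∂L/∂y' = y'.
The Euler-Lagrange equation d/dx(∂L/∂y') − ∂L/∂y = 0 becomes:
    y'' + 22 = 0
General solution: y(x) = -11 x^2 + A x + B, where A and B are arbitrary constants fixed by the endpoint conditions.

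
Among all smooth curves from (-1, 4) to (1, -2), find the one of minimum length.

Arc-length functional: J[y] = ∫ sqrt(1 + (y')^2) dx.
Lagrangian L = sqrt(1 + (y')^2) has no explicit y dependence, so ∂L/∂y = 0 and the Euler-Lagrange equation gives
    d/dx( y' / sqrt(1 + (y')^2) ) = 0  ⇒  y' / sqrt(1 + (y')^2) = const.
Hence y' is constant, so y(x) is affine.
Fitting the endpoints (-1, 4) and (1, -2):
    slope m = ((-2) − 4) / (1 − (-1)) = -3,
    intercept c = 4 − m·(-1) = 1.
Extremal: y(x) = -3 x + 1.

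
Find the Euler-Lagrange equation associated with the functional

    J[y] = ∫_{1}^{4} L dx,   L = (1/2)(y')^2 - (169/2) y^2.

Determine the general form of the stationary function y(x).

The Lagrangian is L = (1/2)(y')^2 - (169/2) y^2.
∂L/∂y = -169y.
∂L/∂y' = y'.
The Euler-Lagrange equation d/dx(∂L/∂y') − ∂L/∂y = 0 becomes:
    y'' + 169 y = 0
General solution: y(x) = A sin(13x) + B cos(13x), where A and B are arbitrary constants fixed by the endpoint conditions.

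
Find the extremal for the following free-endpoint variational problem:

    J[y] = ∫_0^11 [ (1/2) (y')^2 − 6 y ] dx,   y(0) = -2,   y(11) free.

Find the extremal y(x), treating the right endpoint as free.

The Lagrangian L = (1/2) (y')^2 − 6 y gives
    ∂L/∂y = −6,   ∂L/∂y' = y'.
Euler-Lagrange: d/dx(y') − (−6) = 0, i.e. y'' + 6 = 0, so
    y(x) = −(6/2) x^2 + C1 x + C2.
Fixed left endpoint y(0) = -2 ⇒ C2 = -2.
The right endpoint x = 11 is free, so the natural (transversality) condition is ∂L/∂y' |_{x=11} = 0, i.e. y'(11) = 0.
Compute y'(x) = −6 x + C1, so y'(11) = −66 + C1 = 0 ⇒ C1 = 66.
Therefore the extremal is
    y(x) = −3 x^2 + 66 x − 2.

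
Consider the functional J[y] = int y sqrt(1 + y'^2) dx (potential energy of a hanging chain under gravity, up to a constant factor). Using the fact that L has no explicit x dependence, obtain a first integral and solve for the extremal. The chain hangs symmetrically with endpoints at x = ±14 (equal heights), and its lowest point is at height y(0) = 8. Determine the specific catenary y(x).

The Lagrangian L(y, y') = y sqrt(1 + y'^2) has no explicit x dependence, so the Beltrami identity applies:
    L − y' ∂L/∂y' = C.
Compute ∂L/∂y' = y · y' / sqrt(1 + y'^2). Then
    L − y' ∂L/∂y'
    = y sqrt(1 + y'^2) − y · y'^2 / sqrt(1 + y'^2)
    = y (1 + y'^2 − y'^2) / sqrt(1 + y'^2)
    = y / sqrt(1 + y'^2) = C.
Squaring gives y^2 = C^2 (1 + y'^2), i.e.
    y'^2 = y^2 / C^2 − 1.
Separating variables,
    dy / sqrt(y^2 − C^2) = dx / C,
and integrating gives arccosh(y / C) = (x − a)/C, so
    y(x) = C cosh((x − a)/C),
the catenary. The constants C and a are fixed by the two endpoint conditions (and, for the hanging-chain problem, the length constraint selects C).
Now fit the given data. The endpoints x = ±14 are symmetric at equal height, so the catenary is even about its minimum: a = 0 and y(x) = C cosh(x/C). The lowest point is y(0) = C cosh(0) = C, and we are told y(0) = 8, so C = 8. Therefore
    y(x) = 8 cosh(x/8),
and at the endpoints
    y(±14) = 8 cosh(14/8).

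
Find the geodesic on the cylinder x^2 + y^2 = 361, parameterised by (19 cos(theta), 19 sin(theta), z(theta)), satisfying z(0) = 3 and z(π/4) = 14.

Parameterise the cylinder of radius R = 19 as
    r(θ) = (19 cos θ, 19 sin θ, z(θ)).
The arc-length element is
    ds = sqrt(361 + (dz/dθ)^2) dθ,
so the Lagrangian is L = sqrt(361 + z'^2).
L depends on z' only, not on z or θ, so ∂L/∂z = 0 and
    ∂L/∂z' = z' / sqrt(361 + z'^2).
The Euler-Lagrange equation gives
    d/dθ( z' / sqrt(361 + z'^2) ) = 0,
so z' is constant. Integrating once:
    z(θ) = a θ + b,
a helix on the cylinder (a straight line when the cylinder is unrolled). The constants a, b are determined by the endpoint conditions.
With endpoint conditions z(0) = 3 and z(π/4) = 14: from z(0) = b we get b = 3, and a·π/4 + 3 = 14 gives a = 44/π, so
    z(θ) = (44/π) θ + 3.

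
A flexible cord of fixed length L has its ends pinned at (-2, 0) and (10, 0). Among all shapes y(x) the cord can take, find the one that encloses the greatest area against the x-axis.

Set up the augmented Lagrangian using a multiplier λ for the length constraint:
    F(y, y') = y − λ sqrt(1 + y'^2).
F has no explicit x dependence, so the Beltrami identity yields a first integral
    F − y' ∂F/∂y' = C.
Compute ∂F/∂y' = −λ y' / sqrt(1 + y'^2). Then
    y − λ sqrt(1 + y'^2) + λ y'^2 / sqrt(1 + y'^2) = C
    ⇒  y − λ / sqrt(1 + y'^2) = C.
Solving for y' and integrating gives
    (x − a)^2 + (y − b)^2 = λ^2,
a circular arc of radius λ. The constants a, b are determined by the endpoint conditions y(-2) = y(10) = 0, and λ is fixed implicitly by the length constraint
    ∫_{-2}^{10} sqrt(1 + y'^2) dx = L.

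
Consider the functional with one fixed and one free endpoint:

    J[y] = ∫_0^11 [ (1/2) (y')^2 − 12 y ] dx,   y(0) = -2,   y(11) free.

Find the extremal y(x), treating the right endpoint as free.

The Lagrangian L = (1/2) (y')^2 − 12 y gives
    ∂L/∂y = −12,   ∂L/∂y' = y'.
Euler-Lagrange: d/dx(y') − (−12) = 0, i.e. y'' + 12 = 0, so
    y(x) = −(12/2) x^2 + C1 x + C2.
Fixed left endpoint y(0) = -2 ⇒ C2 = -2.
The right endpoint x = 11 is free, so the natural (transversality) condition is ∂L/∂y' |_{x=11} = 0, i.e. y'(11) = 0.
Compute y'(x) = −12 x + C1, so y'(11) = −132 + C1 = 0 ⇒ C1 = 132.
Therefore the extremal is
    y(x) = −6 x^2 + 132 x − 2.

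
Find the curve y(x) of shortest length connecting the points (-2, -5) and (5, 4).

Arc-length functional: J[y] = ∫ sqrt(1 + (y')^2) dx.
Lagrangian L = sqrt(1 + (y')^2) has no explicit y dependence, so ∂L/∂y = 0 and the Euler-Lagrange equation gives
    d/dx( y' / sqrt(1 + (y')^2) ) = 0  ⇒  y' / sqrt(1 + (y')^2) = const.
Hence y' is constant, so y(x) is affine.
Fitting the endpoints (-2, -5) and (5, 4):
    slope m = (4 − (-5)) / (5 − (-2)) = 9/7,
    intercept c = (-5) − m·(-2) = -17/7.
Extremal: y(x) = (9/7) x - 17/7.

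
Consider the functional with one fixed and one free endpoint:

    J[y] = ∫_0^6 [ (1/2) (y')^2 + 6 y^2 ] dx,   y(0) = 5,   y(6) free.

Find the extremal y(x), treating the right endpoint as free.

The Lagrangian L = (1/2) (y')^2 + 6 y^2 gives
    ∂L/∂y = 12 y,   ∂L/∂y' = y'.
Euler-Lagrange: y'' − 12 y = 0.
With k = sqrt(12), the general solution is
    y(x) = A cosh(sqrt(12) x) + B sinh(sqrt(12) x).
Fixed left endpoint y(0) = 5 ⇒ A = 5.
The right endpoint x = 6 is free, so the natural (transversality) condition is ∂L/∂y' |_{x=6} = 0, i.e. y'(6) = 0.
Compute y'(x) = A k sinh(k x) + B k cosh(k x), so
    y'(6) = A k sinh(k·6) + B k cosh(k·6) = 0
    ⇒ B = −A tanh(k·6) = − 5 tanh(sqrt(12)·6).
Therefore the extremal is
    y(x) = 5 cosh(sqrt(12) x) − 5 tanh(sqrt(12)·6) sinh(sqrt(12) x).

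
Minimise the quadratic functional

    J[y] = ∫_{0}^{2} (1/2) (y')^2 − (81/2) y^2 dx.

The Lagrangian is L = (1/2) (y')^2 − (81/2) y^2.
Compute ∂L/∂y = -81y, ∂L/∂y' = y'.
The Euler-Lagrange equation d/dx(∂L/∂y') − ∂L/∂y = 0 reduces to
    y'' + 81 y = 0.
Its general solution is
    y(x) = A sin(9x) + B cos(9x),
with A, B fixed by the endpoint conditions.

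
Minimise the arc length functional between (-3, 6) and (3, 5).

Arc-length functional: J[y] = ∫ sqrt(1 + (y')^2) dx.
Lagrangian L = sqrt(1 + (y')^2) has no explicit y dependence, so ∂L/∂y = 0 and the Euler-Lagrange equation gives
    d/dx( y' / sqrt(1 + (y')^2) ) = 0  ⇒  y' / sqrt(1 + (y')^2) = const.
Hence y' is constant, so y(x) is affine.
Fitting the endpoints (-3, 6) and (3, 5):
    slope m = (5 − 6) / (3 − (-3)) = -1/6,
    intercept c = 6 − m·(-3) = 11/2.
Extremal: y(x) = (-1/6) x + 11/2.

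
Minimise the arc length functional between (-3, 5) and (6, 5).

Arc-length functional: J[y] = ∫ sqrt(1 + (y')^2) dx.
Lagrangian L = sqrt(1 + (y')^2) has no explicit y dependence, so ∂L/∂y = 0 and the Euler-Lagrange equation gives
    d/dx( y' / sqrt(1 + (y')^2) ) = 0  ⇒  y' / sqrt(1 + (y')^2) = const.
Hence y' is constant, so y(x) is affine.
Fitting the endpoints (-3, 5) and (6, 5):
    slope m = (5 − 5) / (6 − (-3)) = 0,
    intercept c = 5 − m·(-3) = 5.
Extremal: y(x) = 5.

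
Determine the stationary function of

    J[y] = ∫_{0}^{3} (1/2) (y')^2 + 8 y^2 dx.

The Lagrangian is L = (1/2) (y')^2 + 8 y^2.
Compute ∂L/∂y = 16y, ∂L/∂y' = y'.
The Euler-Lagrange equation d/dx(∂L/∂y') − ∂L/∂y = 0 reduces to
    y'' − 16 y = 0.
Its general solution is
    y(x) = A e^(4x) + B e^(−4x),
with A, B fixed by the endpoint conditions.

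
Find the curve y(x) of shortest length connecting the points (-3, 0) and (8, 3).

Arc-length functional: J[y] = ∫ sqrt(1 + (y')^2) dx.
Lagrangian L = sqrt(1 + (y')^2) has no explicit y dependence, so ∂L/∂y = 0 and the Euler-Lagrange equation gives
    d/dx( y' / sqrt(1 + (y')^2) ) = 0  ⇒  y' / sqrt(1 + (y')^2) = const.
Hence y' is constant, so y(x) is affine.
Fitting the endpoints (-3, 0) and (8, 3):
    slope m = (3 − 0) / (8 − (-3)) = 3/11,
    intercept c = 0 − m·(-3) = 9/11.
Extremal: y(x) = (3/11) x + 9/11.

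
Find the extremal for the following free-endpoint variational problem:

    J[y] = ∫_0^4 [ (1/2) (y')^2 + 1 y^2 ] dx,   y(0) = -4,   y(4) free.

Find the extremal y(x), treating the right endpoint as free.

The Lagrangian L = (1/2) (y')^2 + 1 y^2 gives
    ∂L/∂y = 2 y,   ∂L/∂y' = y'.
Euler-Lagrange: y'' − 2 y = 0.
With k = sqrt(2), the general solution is
    y(x) = A cosh(sqrt(2) x) + B sinh(sqrt(2) x).
Fixed left endpoint y(0) = -4 ⇒ A = -4.
The right endpoint x = 4 is free, so the natural (transversality) condition is ∂L/∂y' |_{x=4} = 0, i.e. y'(4) = 0.
Compute y'(x) = A k sinh(k x) + B k cosh(k x), so
    y'(4) = A k sinh(k·4) + B k cosh(k·4) = 0
    ⇒ B = −A tanh(k·4) = 4 tanh(sqrt(2)·4).
Therefore the extremal is
    y(x) = −4 cosh(sqrt(2) x) + 4 tanh(sqrt(2)·4) sinh(sqrt(2) x).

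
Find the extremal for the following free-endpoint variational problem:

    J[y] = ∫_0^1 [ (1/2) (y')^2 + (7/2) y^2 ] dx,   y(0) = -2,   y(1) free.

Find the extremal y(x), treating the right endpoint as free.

The Lagrangian L = (1/2) (y')^2 + (7/2) y^2 gives
    ∂L/∂y = 7 y,   ∂L/∂y' = y'.
Euler-Lagrange: y'' − 7 y = 0.
With k = sqrt(7), the general solution is
    y(x) = A cosh(sqrt(7) x) + B sinh(sqrt(7) x).
Fixed left endpoint y(0) = -2 ⇒ A = -2.
The right endpoint x = 1 is free, so the natural (transversality) condition is ∂L/∂y' |_{x=1} = 0, i.e. y'(1) = 0.
Compute y'(x) = A k sinh(k x) + B k cosh(k x), so
    y'(1) = A k sinh(k·1) + B k cosh(k·1) = 0
    ⇒ B = −A tanh(k·1) = 2 tanh(sqrt(7)·1).
Therefore the extremal is
    y(x) = −2 cosh(sqrt(7) x) + 2 tanh(sqrt(7)·1) sinh(sqrt(7) x).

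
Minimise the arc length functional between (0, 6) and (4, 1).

Arc-length functional: J[y] = ∫ sqrt(1 + (y')^2) dx.
Lagrangian L = sqrt(1 + (y')^2) has no explicit y dependence, so ∂L/∂y = 0 and the Euler-Lagrange equation gives
    d/dx( y' / sqrt(1 + (y')^2) ) = 0  ⇒  y' / sqrt(1 + (y')^2) = const.
Hence y' is constant, so y(x) is affine.
Fitting the endpoints (0, 6) and (4, 1):
    slope m = (1 − 6) / (4 − 0) = -5/4,
    intercept c = 6 − m·0 = 6.
Extremal: y(x) = (-5/4) x + 6.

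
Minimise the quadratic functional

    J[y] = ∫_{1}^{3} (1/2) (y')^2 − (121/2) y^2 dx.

The Lagrangian is L = (1/2) (y')^2 − (121/2) y^2.
Compute ∂L/∂y = -121y, ∂L/∂y' = y'.
The Euler-Lagrange equation d/dx(∂L/∂y') − ∂L/∂y = 0 reduces to
    y'' + 121 y = 0.
Its general solution is
    y(x) = A sin(11x) + B cos(11x),
with A, B fixed by the endpoint conditions.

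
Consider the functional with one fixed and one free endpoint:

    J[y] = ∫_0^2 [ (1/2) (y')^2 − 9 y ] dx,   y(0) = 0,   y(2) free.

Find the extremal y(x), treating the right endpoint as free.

The Lagrangian L = (1/2) (y')^2 − 9 y gives
    ∂L/∂y = −9,   ∂L/∂y' = y'.
Euler-Lagrange: d/dx(y') − (−9) = 0, i.e. y'' + 9 = 0, so
    y(x) = −(9/2) x^2 + C1 x + C2.
Fixed left endpoint y(0) = 0 ⇒ C2 = 0.
The right endpoint x = 2 is free, so the natural (transversality) condition is ∂L/∂y' |_{x=2} = 0, i.e. y'(2) = 0.
Compute y'(x) = −9 x + C1, so y'(2) = −18 + C1 = 0 ⇒ C1 = 18.
Therefore the extremal is
    y(x) = −(9/2) x^2 + 18 x.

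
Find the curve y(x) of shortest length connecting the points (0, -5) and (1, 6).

Arc-length functional: J[y] = ∫ sqrt(1 + (y')^2) dx.
Lagrangian L = sqrt(1 + (y')^2) has no explicit y dependence, so ∂L/∂y = 0 and the Euler-Lagrange equation gives
    d/dx( y' / sqrt(1 + (y')^2) ) = 0  ⇒  y' / sqrt(1 + (y')^2) = const.
Hence y' is constant, so y(x) is affine.
Fitting the endpoints (0, -5) and (1, 6):
    slope m = (6 − (-5)) / (1 − 0) = 11,
    intercept c = (-5) − m·0 = -5.
Extremal: y(x) = 11 x - 5.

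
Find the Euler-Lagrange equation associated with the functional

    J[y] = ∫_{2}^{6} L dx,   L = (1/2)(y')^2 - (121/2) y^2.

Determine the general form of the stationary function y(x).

The Lagrangian is L = (1/2)(y')^2 - (121/2) y^2.
∂L/∂y = -121y.
∂L/∂y' = y'.
The Euler-Lagrange equation d/dx(∂L/∂y') − ∂L/∂y = 0 becomes:
    y'' + 121 y = 0
General solution: y(x) = A sin(11x) + B cos(11x), where A and B are arbitrary constants fixed by the endpoint conditions.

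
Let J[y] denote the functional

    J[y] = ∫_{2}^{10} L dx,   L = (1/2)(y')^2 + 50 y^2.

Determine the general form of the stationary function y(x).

The Lagrangian is L = (1/2)(y')^2 + 50 y^2.
∂L/∂y = 100y.
∂L/∂y' = y'.
The Euler-Lagrange equation d/dx(∂L/∂y') − ∂L/∂y = 0 becomes:
    y'' - 100 y = 0
General solution: y(x) = A e^(10x) + B e^(-10x), where A and B are arbitrary constants fixed by the endpoint conditions.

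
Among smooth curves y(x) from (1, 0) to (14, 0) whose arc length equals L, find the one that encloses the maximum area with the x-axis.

Set up the augmented Lagrangian using a multiplier λ for the length constraint:
    F(y, y') = y − λ sqrt(1 + y'^2).
F has no explicit x dependence, so the Beltrami identity yields a first integral
    F − y' ∂F/∂y' = C.
Compute ∂F/∂y' = −λ y' / sqrt(1 + y'^2). Then
    y − λ sqrt(1 + y'^2) + λ y'^2 / sqrt(1 + y'^2) = C
    ⇒  y − λ / sqrt(1 + y'^2) = C.
Solving for y' and integrating gives
    (x − a)^2 + (y − b)^2 = λ^2,
a circular arc of radius λ. The constants a, b are determined by the endpoint conditions y(1) = y(14) = 0, and λ is fixed implicitly by the length constraint
    ∫_{1}^{14} sqrt(1 + y'^2) dx = L.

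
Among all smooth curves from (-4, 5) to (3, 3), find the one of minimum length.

Arc-length functional: J[y] = ∫ sqrt(1 + (y')^2) dx.
Lagrangian L = sqrt(1 + (y')^2) has no explicit y dependence, so ∂L/∂y = 0 and the Euler-Lagrange equation gives
    d/dx( y' / sqrt(1 + (y')^2) ) = 0  ⇒  y' / sqrt(1 + (y')^2) = const.
Hence y' is constant, so y(x) is affine.
Fitting the endpoints (-4, 5) and (3, 3):
    slope m = (3 − 5) / (3 − (-4)) = -2/7,
    intercept c = 5 − m·(-4) = 27/7.
Extremal: y(x) = (-2/7) x + 27/7.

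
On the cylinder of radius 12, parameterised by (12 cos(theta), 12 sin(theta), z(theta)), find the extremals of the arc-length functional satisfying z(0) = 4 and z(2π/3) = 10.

Parameterise the cylinder of radius R = 12 as
    r(θ) = (12 cos θ, 12 sin θ, z(θ)).
The arc-length element is
    ds = sqrt(144 + (dz/dθ)^2) dθ,
so the Lagrangian is L = sqrt(144 + z'^2).
L depends on z' only, not on z or θ, so ∂L/∂z = 0 and
    ∂L/∂z' = z' / sqrt(144 + z'^2).
The Euler-Lagrange equation gives
    d/dθ( z' / sqrt(144 + z'^2) ) = 0,
so z' is constant. Integrating once:
    z(θ) = a θ + b,
a helix on the cylinder (a straight line when the cylinder is unrolled). The constants a, b are determined by the endpoint conditions.
With endpoint conditions z(0) = 4 and z(2π/3) = 10: from z(0) = b we get b = 4, and a·2π/3 + 4 = 10 gives a = 9/π, so
    z(θ) = (9/π) θ + 4.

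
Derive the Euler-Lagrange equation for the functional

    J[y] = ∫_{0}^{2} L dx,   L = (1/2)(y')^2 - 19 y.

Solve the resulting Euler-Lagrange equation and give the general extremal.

The Lagrangian is L = (1/2)(y')^2 - 19 y.
∂L/∂y = -19.
∂L/∂y' = y'.
The Euler-Lagrange equation d/dx(∂L/∂y') − ∂L/∂y = 0 becomes:
    y'' + 19 = 0
General solution: y(x) = -(19/2) x^2 + A x + B, where A and B are arbitrary constants fixed by the endpoint conditions.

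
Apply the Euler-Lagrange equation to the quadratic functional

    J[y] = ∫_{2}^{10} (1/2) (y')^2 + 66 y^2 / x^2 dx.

The Lagrangian is L = (1/2) (y')^2 + 66 y^2 / x^2.
Compute ∂L/∂y = 132y/x^2, ∂L/∂y' = y'.
The Euler-Lagrange equation d/dx(∂L/∂y') − ∂L/∂y = 0 reduces to
    y'' − 132/x^2 · y = 0  (x > 0).
Its general solution is
    y(x) = A x^12 + B x^(-11),
with A, B fixed by the endpoint conditions.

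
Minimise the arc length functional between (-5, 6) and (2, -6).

Arc-length functional: J[y] = ∫ sqrt(1 + (y')^2) dx.
Lagrangian L = sqrt(1 + (y')^2) has no explicit y dependence, so ∂L/∂y = 0 and the Euler-Lagrange equation gives
    d/dx( y' / sqrt(1 + (y')^2) ) = 0  ⇒  y' / sqrt(1 + (y')^2) = const.
Hence y' is constant, so y(x) is affine.
Fitting the endpoints (-5, 6) and (2, -6):
    slope m = ((-6) − 6) / (2 − (-5)) = -12/7,
    intercept c = 6 − m·(-5) = -18/7.
Extremal: y(x) = (-12/7) x - 18/7.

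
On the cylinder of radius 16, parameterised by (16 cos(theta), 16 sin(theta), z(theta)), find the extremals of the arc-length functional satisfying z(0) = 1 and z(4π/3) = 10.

Parameterise the cylinder of radius R = 16 as
    r(θ) = (16 cos θ, 16 sin θ, z(θ)).
The arc-length element is
    ds = sqrt(256 + (dz/dθ)^2) dθ,
so the Lagrangian is L = sqrt(256 + z'^2).
L depends on z' only, not on z or θ, so ∂L/∂z = 0 and
    ∂L/∂z' = z' / sqrt(256 + z'^2).
The Euler-Lagrange equation gives
    d/dθ( z' / sqrt(256 + z'^2) ) = 0,
so z' is constant. Integrating once:
    z(θ) = a θ + b,
a helix on the cylinder (a straight line when the cylinder is unrolled). The constants a, b are determined by the endpoint conditions.
With endpoint conditions z(0) = 1 and z(4π/3) = 10: from z(0) = b we get b = 1, and a·4π/3 + 1 = 10 gives a = 27/(4π), so
    z(θ) = (27/(4π)) θ + 1.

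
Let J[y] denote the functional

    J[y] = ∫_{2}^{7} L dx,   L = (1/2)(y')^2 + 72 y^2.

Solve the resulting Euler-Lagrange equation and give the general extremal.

The Lagrangian is L = (1/2)(y')^2 + 72 y^2.
∂L/∂y = 144y.
∂L/∂y' = y'.
The Euler-Lagrange equation d/dx(∂L/∂y') − ∂L/∂y = 0 becomes:
    y'' - 144 y = 0
General solution: y(x) = A e^(12x) + B e^(-12x), where A and B are arbitrary constants fixed by the endpoint conditions.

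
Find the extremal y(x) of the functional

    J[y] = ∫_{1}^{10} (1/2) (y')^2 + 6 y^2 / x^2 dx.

The Lagrangian is L = (1/2) (y')^2 + 6 y^2 / x^2.
Compute ∂L/∂y = 12y/x^2, ∂L/∂y' = y'.
The Euler-Lagrange equation d/dx(∂L/∂y') − ∂L/∂y = 0 reduces to
    y'' − 12/x^2 · y = 0  (x > 0).
Its general solution is
    y(x) = A x^4 + B x^(-3),
with A, B fixed by the endpoint conditions.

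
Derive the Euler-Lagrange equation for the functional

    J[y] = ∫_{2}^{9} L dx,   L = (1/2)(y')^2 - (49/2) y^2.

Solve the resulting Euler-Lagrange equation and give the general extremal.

The Lagrangian is L = (1/2)(y')^2 - (49/2) y^2.
∂L/∂y = -49y.
∂L/∂y' = y'.
The Euler-Lagrange equation d/dx(∂L/∂y') − ∂L/∂y = 0 becomes:
    y'' + 49 y = 0
General solution: y(x) = A sin(7x) + B cos(7x), where A and B are arbitrary constants fixed by the endpoint conditions.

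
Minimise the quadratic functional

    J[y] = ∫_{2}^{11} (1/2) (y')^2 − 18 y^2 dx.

The Lagrangian is L = (1/2) (y')^2 − 18 y^2.
Compute ∂L/∂y = -36y, ∂L/∂y' = y'.
The Euler-Lagrange equation d/dx(∂L/∂y') − ∂L/∂y = 0 reduces to
    y'' + 36 y = 0.
Its general solution is
    y(x) = A sin(6x) + B cos(6x),
with A, B fixed by the endpoint conditions.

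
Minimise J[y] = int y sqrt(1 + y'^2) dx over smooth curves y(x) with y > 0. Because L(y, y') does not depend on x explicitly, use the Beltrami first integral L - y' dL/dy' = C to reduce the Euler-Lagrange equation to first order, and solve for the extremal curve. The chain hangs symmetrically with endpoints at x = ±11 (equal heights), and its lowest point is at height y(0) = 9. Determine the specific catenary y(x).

The Lagrangian L(y, y') = y sqrt(1 + y'^2) has no explicit x dependence, so the Beltrami identity applies:
    L − y' ∂L/∂y' = C.
Compute ∂L/∂y' = y · y' / sqrt(1 + y'^2). Then
    L − y' ∂L/∂y'
    = y sqrt(1 + y'^2) − y · y'^2 / sqrt(1 + y'^2)
    = y (1 + y'^2 − y'^2) / sqrt(1 + y'^2)
    = y / sqrt(1 + y'^2) = C.
Squaring gives y^2 = C^2 (1 + y'^2), i.e.
    y'^2 = y^2 / C^2 − 1.
Separating variables,
    dy / sqrt(y^2 − C^2) = dx / C,
and integrating gives arccosh(y / C) = (x − a)/C, so
    y(x) = C cosh((x − a)/C),
the catenary. The constants C and a are fixed by the two endpoint conditions (and, for the hanging-chain problem, the length constraint selects C).
Now fit the given data. The endpoints x = ±11 are symmetric at equal height, so the catenary is even about its minimum: a = 0 and y(x) = C cosh(x/C). The lowest point is y(0) = C cosh(0) = C, and we are told y(0) = 9, so C = 9. Therefore
    y(x) = 9 cosh(x/9),
and at the endpoints
    y(±11) = 9 cosh(11/9).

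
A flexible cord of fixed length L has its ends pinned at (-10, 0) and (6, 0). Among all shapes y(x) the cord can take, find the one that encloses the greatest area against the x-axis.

Set up the augmented Lagrangian using a multiplier λ for the length constraint:
    F(y, y') = y − λ sqrt(1 + y'^2).
F has no explicit x dependence, so the Beltrami identity yields a first integral
    F − y' ∂F/∂y' = C.
Compute ∂F/∂y' = −λ y' / sqrt(1 + y'^2). Then
    y − λ sqrt(1 + y'^2) + λ y'^2 / sqrt(1 + y'^2) = C
    ⇒  y − λ / sqrt(1 + y'^2) = C.
Solving for y' and integrating gives
    (x − a)^2 + (y − b)^2 = λ^2,
a circular arc of radius λ. The constants a, b are determined by the endpoint conditions y(-10) = y(6) = 0, and λ is fixed implicitly by the length constraint
    ∫_{-10}^{6} sqrt(1 + y'^2) dx = L.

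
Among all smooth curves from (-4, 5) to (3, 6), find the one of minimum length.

Arc-length functional: J[y] = ∫ sqrt(1 + (y')^2) dx.
Lagrangian L = sqrt(1 + (y')^2) has no explicit y dependence, so ∂L/∂y = 0 and the Euler-Lagrange equation gives
    d/dx( y' / sqrt(1 + (y')^2) ) = 0  ⇒  y' / sqrt(1 + (y')^2) = const.
Hence y' is constant, so y(x) is affine.
Fitting the endpoints (-4, 5) and (3, 6):
    slope m = (6 − 5) / (3 − (-4)) = 1/7,
    intercept c = 5 − m·(-4) = 39/7.
Extremal: y(x) = (1/7) x + 39/7.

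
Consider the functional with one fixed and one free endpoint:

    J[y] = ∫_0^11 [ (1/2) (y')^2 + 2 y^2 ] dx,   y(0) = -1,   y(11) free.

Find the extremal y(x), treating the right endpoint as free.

The Lagrangian L = (1/2) (y')^2 + 2 y^2 gives
    ∂L/∂y = 4 y,   ∂L/∂y' = y'.
Euler-Lagrange: y'' − 4 y = 0.
With k = 2, the general solution is
    y(x) = A cosh(2 x) + B sinh(2 x).
Fixed left endpoint y(0) = -1 ⇒ A = -1.
The right endpoint x = 11 is free, so the natural (transversality) condition is ∂L/∂y' |_{x=11} = 0, i.e. y'(11) = 0.
Compute y'(x) = A k sinh(k x) + B k cosh(k x), so
    y'(11) = A k sinh(k·11) + B k cosh(k·11) = 0
    ⇒ B = −A tanh(k·11) = tanh(2·11).
Therefore the extremal is
    y(x) = −cosh(2 x) + tanh(2·11) sinh(2 x).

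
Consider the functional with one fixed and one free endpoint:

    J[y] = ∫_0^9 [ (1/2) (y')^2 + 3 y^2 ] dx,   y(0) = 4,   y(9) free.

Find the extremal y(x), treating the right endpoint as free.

The Lagrangian L = (1/2) (y')^2 + 3 y^2 gives
    ∂L/∂y = 6 y,   ∂L/∂y' = y'.
Euler-Lagrange: y'' − 6 y = 0.
With k = sqrt(6), the general solution is
    y(x) = A cosh(sqrt(6) x) + B sinh(sqrt(6) x).
Fixed left endpoint y(0) = 4 ⇒ A = 4.
The right endpoint x = 9 is free, so the natural (transversality) condition is ∂L/∂y' |_{x=9} = 0, i.e. y'(9) = 0.
Compute y'(x) = A k sinh(k x) + B k cosh(k x), so
    y'(9) = A k sinh(k·9) + B k cosh(k·9) = 0
    ⇒ B = −A tanh(k·9) = − 4 tanh(sqrt(6)·9).
Therefore the extremal is
    y(x) = 4 cosh(sqrt(6) x) − 4 tanh(sqrt(6)·9) sinh(sqrt(6) x).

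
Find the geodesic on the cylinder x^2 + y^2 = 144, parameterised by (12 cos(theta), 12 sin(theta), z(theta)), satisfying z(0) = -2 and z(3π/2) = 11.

Parameterise the cylinder of radius R = 12 as
    r(θ) = (12 cos θ, 12 sin θ, z(θ)).
The arc-length element is
    ds = sqrt(144 + (dz/dθ)^2) dθ,
so the Lagrangian is L = sqrt(144 + z'^2).
L depends on z' only, not on z or θ, so ∂L/∂z = 0 and
    ∂L/∂z' = z' / sqrt(144 + z'^2).
The Euler-Lagrange equation gives
    d/dθ( z' / sqrt(144 + z'^2) ) = 0,
so z' is constant. Integrating once:
    z(θ) = a θ + b,
a helix on the cylinder (a straight line when the cylinder is unrolled). The constants a, b are determined by the endpoint conditions.
With endpoint conditions z(0) = -2 and z(3π/2) = 11: from z(0) = b we get b = -2, and a·3π/2 + -2 = 11 gives a = 26/(3π), so
    z(θ) = (26/(3π)) θ − 2.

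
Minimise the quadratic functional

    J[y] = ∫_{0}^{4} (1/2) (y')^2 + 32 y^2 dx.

The Lagrangian is L = (1/2) (y')^2 + 32 y^2.
Compute ∂L/∂y = 64y, ∂L/∂y' = y'.
The Euler-Lagrange equation d/dx(∂L/∂y') − ∂L/∂y = 0 reduces to
    y'' − 64 y = 0.
Its general solution is
    y(x) = A e^(8x) + B e^(−8x),
with A, B fixed by the endpoint conditions.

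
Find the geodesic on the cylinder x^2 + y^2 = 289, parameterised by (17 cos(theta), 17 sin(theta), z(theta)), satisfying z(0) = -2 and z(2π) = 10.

Parameterise the cylinder of radius R = 17 as
    r(θ) = (17 cos θ, 17 sin θ, z(θ)).
The arc-length element is
    ds = sqrt(289 + (dz/dθ)^2) dθ,
so the Lagrangian is L = sqrt(289 + z'^2).
L depends on z' only, not on z or θ, so ∂L/∂z = 0 and
    ∂L/∂z' = z' / sqrt(289 + z'^2).
The Euler-Lagrange equation gives
    d/dθ( z' / sqrt(289 + z'^2) ) = 0,
so z' is constant. Integrating once:
    z(θ) = a θ + b,
a helix on the cylinder (a straight line when the cylinder is unrolled). The constants a, b are determined by the endpoint conditions.
With endpoint conditions z(0) = -2 and z(2π) = 10: from z(0) = b we get b = -2, and a·2π + -2 = 10 gives a = 6/π, so
    z(θ) = (6/π) θ − 2.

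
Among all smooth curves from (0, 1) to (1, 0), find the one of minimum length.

Arc-length functional: J[y] = ∫ sqrt(1 + (y')^2) dx.
Lagrangian L = sqrt(1 + (y')^2) has no explicit y dependence, so ∂L/∂y = 0 and the Euler-Lagrange equation gives
    d/dx( y' / sqrt(1 + (y')^2) ) = 0  ⇒  y' / sqrt(1 + (y')^2) = const.
Hence y' is constant, so y(x) is affine.
Fitting the endpoints (0, 1) and (1, 0):
    slope m = (0 − 1) / (1 − 0) = -1,
    intercept c = 1 − m·0 = 1.
Extremal: y(x) = -x + 1.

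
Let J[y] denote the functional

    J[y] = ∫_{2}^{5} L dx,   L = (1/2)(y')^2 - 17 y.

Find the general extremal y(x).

The Lagrangian is L = (1/2)(y')^2 - 17 y.
∂L/∂y = -17.
∂L/∂y' = y'.
The Euler-Lagrange equation d/dx(∂L/∂y') − ∂L/∂y = 0 becomes:
    y'' + 17 = 0
General solution: y(x) = -(17/2) x^2 + A x + B, where A and B are arbitrary constants fixed by the endpoint conditions.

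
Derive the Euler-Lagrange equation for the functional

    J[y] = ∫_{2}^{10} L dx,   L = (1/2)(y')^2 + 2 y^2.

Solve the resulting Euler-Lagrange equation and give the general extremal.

The Lagrangian is L = (1/2)(y')^2 + 2 y^2.
∂L/∂y = 4y.
∂L/∂y' = y'.
The Euler-Lagrange equation d/dx(∂L/∂y') − ∂L/∂y = 0 becomes:
    y'' - 4 y = 0
General solution: y(x) = A e^(2x) + B e^(-2x), where A and B are arbitrary constants fixed by the endpoint conditions.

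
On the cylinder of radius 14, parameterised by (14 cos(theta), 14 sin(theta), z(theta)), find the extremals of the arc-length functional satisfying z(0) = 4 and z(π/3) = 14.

Parameterise the cylinder of radius R = 14 as
    r(θ) = (14 cos θ, 14 sin θ, z(θ)).
The arc-length element is
    ds = sqrt(196 + (dz/dθ)^2) dθ,
so the Lagrangian is L = sqrt(196 + z'^2).
L depends on z' only, not on z or θ, so ∂L/∂z = 0 and
    ∂L/∂z' = z' / sqrt(196 + z'^2).
The Euler-Lagrange equation gives
    d/dθ( z' / sqrt(196 + z'^2) ) = 0,
so z' is constant. Integrating once:
    z(θ) = a θ + b,
a helix on the cylinder (a straight line when the cylinder is unrolled). The constants a, b are determined by the endpoint conditions.
With endpoint conditions z(0) = 4 and z(π/3) = 14: from z(0) = b we get b = 4, and a·π/3 + 4 = 14 gives a = 30/π, so
    z(θ) = (30/π) θ + 4.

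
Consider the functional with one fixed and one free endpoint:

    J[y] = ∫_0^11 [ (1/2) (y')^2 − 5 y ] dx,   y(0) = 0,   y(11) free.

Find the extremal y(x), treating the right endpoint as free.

The Lagrangian L = (1/2) (y')^2 − 5 y gives
    ∂L/∂y = −5,   ∂L/∂y' = y'.
Euler-Lagrange: d/dx(y') − (−5) = 0, i.e. y'' + 5 = 0, so
    y(x) = −(5/2) x^2 + C1 x + C2.
Fixed left endpoint y(0) = 0 ⇒ C2 = 0.
The right endpoint x = 11 is free, so the natural (transversality) condition is ∂L/∂y' |_{x=11} = 0, i.e. y'(11) = 0.
Compute y'(x) = −5 x + C1, so y'(11) = −55 + C1 = 0 ⇒ C1 = 55.
Therefore the extremal is
    y(x) = −(5/2) x^2 + 55 x.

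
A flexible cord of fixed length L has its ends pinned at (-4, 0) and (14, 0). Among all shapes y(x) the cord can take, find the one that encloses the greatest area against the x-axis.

Set up the augmented Lagrangian using a multiplier λ for the length constraint:
    F(y, y') = y − λ sqrt(1 + y'^2).
F has no explicit x dependence, so the Beltrami identity yields a first integral
    F − y' ∂F/∂y' = C.
Compute ∂F/∂y' = −λ y' / sqrt(1 + y'^2). Then
    y − λ sqrt(1 + y'^2) + λ y'^2 / sqrt(1 + y'^2) = C
    ⇒  y − λ / sqrt(1 + y'^2) = C.
Solving for y' and integrating gives
    (x − a)^2 + (y − b)^2 = λ^2,
a circular arc of radius λ. The constants a, b are determined by the endpoint conditions y(-4) = y(14) = 0, and λ is fixed implicitly by the length constraint
    ∫_{-4}^{14} sqrt(1 + y'^2) dx = L.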